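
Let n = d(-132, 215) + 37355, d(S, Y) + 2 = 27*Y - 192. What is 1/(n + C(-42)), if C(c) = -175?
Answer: 1/42791 ≈ 2.3369e-5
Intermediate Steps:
d(S, Y) = -194 + 27*Y (d(S, Y) = -2 + (27*Y - 192) = -2 + (-192 + 27*Y) = -194 + 27*Y)
n = 42966 (n = (-194 + 27*215) + 37355 = (-194 + 5805) + 37355 = 5611 + 37355 = 42966)
1/(n + C(-42)) = 1/(42966 - 175) = 1/42791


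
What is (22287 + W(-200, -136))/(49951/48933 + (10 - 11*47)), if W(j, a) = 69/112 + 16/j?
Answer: -3053668807233/69325424000 ≈ -44.048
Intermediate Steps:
W(j, a) = 69/112 + 16/j (W(j, a) = 69*(1/112) + 16/j = 69/112 + 16/j)
(22287 + W(-200, -136))/(49951/48933 + (10 - 11*47)) = (22287 + (69/112 + 16/(-200)))/(49951/48933 + (10 - 11*47)) = (22287 + (69/112 + 16*(-1/200)))/(49951*(1/48933) + (10 - 517)) = (22287 + (69/112 - 2/25))/(49951/48933 - 507) = (22287 + 1501/2800)/(-24759080/48933) = (62405101/2800)*(-48933/24759080) = -3053668807233/69325424000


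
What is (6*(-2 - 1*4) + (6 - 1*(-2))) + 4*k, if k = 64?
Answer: 228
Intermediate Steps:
(6*(-2 - 1*4) + (6 - 1*(-2))) + 4*k = (6*(-2 - 1*4) + (6 - 1*(-2))) + 4*64 = (6*(-2 - 4) + (6 + 2)) + 256 = (6*(-6) + 8) + 256 = (-36 + 8) + 256 = -28 + 256 = 228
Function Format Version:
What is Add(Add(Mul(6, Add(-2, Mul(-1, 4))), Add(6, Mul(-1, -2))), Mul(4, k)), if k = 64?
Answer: 228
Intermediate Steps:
Add(Add(Mul(6, Add(-2, Mul(-1, 4))), Add(6, Mul(-1, -2))), Mul(4, k)) = Add(Add(Mul(6, Add(-2, Mul(-1, 4))), Add(6, Mul(-1, -2))), Mul(4, 64)) = Add(Add(Mul(6, Add(-2, -4)), Add(6, 2)), 256) = Add(Add(Mul(6, -6), 8), 256) = Add(Add(-36, 8), 256) = Add(-28, 256) = 228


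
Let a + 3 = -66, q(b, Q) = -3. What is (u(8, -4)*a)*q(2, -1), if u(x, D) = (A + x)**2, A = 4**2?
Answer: 119232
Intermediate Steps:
A = 16
a = -69 (a = -3 - 66 = -69)
u(x, D) = (16 + x)**2
(u(8, -4)*a)*q(2, -1) = ((16 + 8)**2*(-69))*(-3) = (24**2*(-69))*(-3) = (576*(-69))*(-3) = -39744*(-3) = 119232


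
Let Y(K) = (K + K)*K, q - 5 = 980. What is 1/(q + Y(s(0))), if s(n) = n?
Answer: 1/985 ≈ 0.0010152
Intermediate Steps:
q = 985 (q = 5 + 980 = 985)
Y(K) = 2*K² (Y(K) = (2*K)*K = 2*K²)
1/(q + Y(s(0))) = 1/(985 + 2*0²) = 1/(985 + 2*0) = 1/(985 + 0) = 1/985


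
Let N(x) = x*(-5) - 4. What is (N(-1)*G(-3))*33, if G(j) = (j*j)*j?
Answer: -891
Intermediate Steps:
G(j) = j³ (G(j) = j²*j = j³)
N(x) = -4 - 5*x (N(x) = -5*x - 4 = -4 - 5*x)
(N(-1)*G(-3))*33 = ((-4 - 5*(-1))*(-3)³)*33 = ((-4 + 5)*(-27))*33 = (1*(-27))*33 = -27*33 = -891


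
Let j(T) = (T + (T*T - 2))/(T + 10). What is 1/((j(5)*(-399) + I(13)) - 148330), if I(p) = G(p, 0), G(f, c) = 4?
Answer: -5/745354 ≈ -6.7082e-6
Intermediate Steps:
I(p) = 4
j(T) = (-2 + T + T**2)/(10 + T) (j(T) = (T + (T**2 - 2))/(10 + T) = (T + (-2 + T**2))/(10 + T) = (-2 + T + T**2)/(10 + T))
1/((j(5)*(-399) + I(13)) - 148330) = 1/((((-2 + 5 + 5**2)/(10 + 5))*(-399) + 4) - 148330) = 1/((((-2 + 5 + 25)/15)*(-399) + 4) - 148330) = 1/((((1/15)*28)*(-399) + 4) - 148330) = 1/(((28/15)*(-399) + 4) - 148330) = 1/((-3724/5 + 4) - 148330) = 1/(-3704/5 - 148330) = 1/(-745354/5) = -5/745354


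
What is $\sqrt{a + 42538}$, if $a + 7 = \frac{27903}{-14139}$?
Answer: $\frac{7 \sqrt{19278988374}}{4713} \approx 206.23$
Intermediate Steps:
$a = - \frac{42292}{4713}$ ($a = -7 + \frac{27903}{-14139} = -7 + 27903 \left(- \frac{1}{14139}\right) = -7 - \frac{9301}{4713} = - \frac{42292}{4713} \approx -8.9735$)
$\sqrt{a + 42538} = \sqrt{- \frac{42292}{4713} + 42538} = \sqrt{\frac{200439302}{4713}} = \frac{7 \sqrt{19278988374}}{4713}$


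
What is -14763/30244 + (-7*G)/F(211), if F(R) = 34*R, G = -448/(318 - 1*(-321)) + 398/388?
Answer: -1642216323923/3362119943562 ≈ -0.48845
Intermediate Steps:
G = 40249/123966 (G = -448/(318 + 321) + 398*(1/388) = -448/639 + 199/194 = 40249/123966 ≈ 0.32468)
-14763/30244 + (-7*G)/F(211) = -14763/30244 + (-7*40249/123966)/((34*211)) = -14763*1/30244 - 281743/123966/7174 = -14763/30244 - 281743/123966*1/7174 = -14763/30244 - 281743/889332084 = -1642216323923/3362119943562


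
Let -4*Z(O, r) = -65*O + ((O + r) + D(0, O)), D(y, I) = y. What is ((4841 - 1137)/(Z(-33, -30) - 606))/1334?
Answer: -3704/1502751 ≈ -0.0024648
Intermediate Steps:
Z(O, r) = 16*O - r/4 (Z(O, r) = -(-65*O + ((O + r) + 0))/4 = -(-65*O + (O + r))/4 = -(r - 64*O)/4 = 16*O - r/4)
((4841 - 1137)/(Z(-33, -30) - 606))/1334 = ((4841 - 1137)/((16*(-33) - ¼*(-30)) - 606))/1334 = (3704/((-528 + 15/2) - 606))*(1/1334) = (3704/(-1041/2 - 606))*(1/1334) = (3704/(-2253/2))*(1/1334) = (3704*(-2/2253))*(1/1334) = -7408/2253*1/1334 = -3704/1502751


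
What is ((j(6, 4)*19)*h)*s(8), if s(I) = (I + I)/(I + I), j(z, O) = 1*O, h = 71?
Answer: 5396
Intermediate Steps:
j(z, O) = O
s(I) = 1 (s(I) = (2*I)/((2*I)) = (2*I)*(1/(2*I)) = 1)
((j(6, 4)*19)*h)*s(8) = ((4*19)*71)*1 = (76*71)*1 = 5396*1 = 5396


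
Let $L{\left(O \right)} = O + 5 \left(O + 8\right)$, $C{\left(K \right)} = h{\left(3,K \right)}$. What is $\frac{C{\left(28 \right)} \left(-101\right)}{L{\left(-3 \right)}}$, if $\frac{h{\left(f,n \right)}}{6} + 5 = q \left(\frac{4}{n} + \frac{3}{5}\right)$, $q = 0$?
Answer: $\frac{1515}{11} \approx 137.73$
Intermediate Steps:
$h{\left(f,n \right)} = -30$ ($h{\left(f,n \right)} = -30 + 6 \cdot 0 \left(\frac{4}{n} + \frac{3}{5}\right) = -30 + 6 \cdot 0 \left(\frac{3}{5} + \frac{4}{n}\right) = -30 + 6 \cdot 0 = -30 + 0 = -30$)
$C{\left(K \right)} = -30$
$L{\left(O \right)} = 40 + 6 O$ ($L{\left(O \right)} = O + 5 \left(8 + O\right) = O + \left(40 + 5 O\right) = 40 + 6 O$)
$\frac{C{\left(28 \right)} \left(-101\right)}{L{\left(-3 \right)}} = \frac{\left(-30\right) \left(-101\right)}{40 + 6 \left(-3\right)} = \frac{3030}{40 - 18} = \frac{3030}{22} = 3030 \cdot \frac{1}{22} = \frac{1515}{11}$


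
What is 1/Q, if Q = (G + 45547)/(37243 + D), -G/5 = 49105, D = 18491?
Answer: -27867/99989 ≈ -0.27870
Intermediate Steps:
G = -245525 (G = -5*49105 = -245525)
Q = -99989/27867 (Q = (-245525 + 45547)/(37243 + 18491) = -199978/55734 = -199978*1/55734 = -99989/27867 ≈ -3.5881)
1/Q = 1/(-99989/27867) = -27867/99989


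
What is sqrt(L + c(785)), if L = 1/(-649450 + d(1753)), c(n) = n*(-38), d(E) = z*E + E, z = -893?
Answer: I*sqrt(146105153220874206)/2213126 ≈ 172.71*I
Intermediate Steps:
d(E) = -892*E (d(E) = -893*E + E = -892*E)
c(n) = -38*n
L = -1/2213126 (L = 1/(-649450 - 892*1753) = 1/(-649450 - 1563676) = 1/(-2213126) = -1/2213126 ≈ -4.5185e-7)
sqrt(L + c(785)) = sqrt(-1/2213126 - 38*785) = sqrt(-1/2213126 - 29830) = sqrt(-66017548581/2213126) = I*sqrt(146105153220874206)/2213126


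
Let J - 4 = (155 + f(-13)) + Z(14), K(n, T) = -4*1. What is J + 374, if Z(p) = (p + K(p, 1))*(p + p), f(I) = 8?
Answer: 821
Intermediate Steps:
K(n, T) = -4
Z(p) = 2*p*(-4 + p) (Z(p) = (p - 4)*(p + p) = (-4 + p)*(2*p) = 2*p*(-4 + p))
J = 447 (J = 4 + ((155 + 8) + 2*14*(-4 + 14)) = 4 + (163 + 2*14*10) = 4 + (163 + 280) = 4 + 443 = 447)
J + 374 = 447 + 374 = 821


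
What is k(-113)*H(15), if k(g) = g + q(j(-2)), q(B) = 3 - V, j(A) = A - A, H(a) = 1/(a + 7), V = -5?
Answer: -105/22 ≈ -4.7727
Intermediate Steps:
H(a) = 1/(7 + a)
j(A) = 0
q(B) = 8 (q(B) = 3 - 1*(-5) = 3 + 5 = 8)
k(g) = 8 + g (k(g) = g + 8 = 8 + g)
k(-113)*H(15) = (8 - 113)/(7 + 15) = -105/22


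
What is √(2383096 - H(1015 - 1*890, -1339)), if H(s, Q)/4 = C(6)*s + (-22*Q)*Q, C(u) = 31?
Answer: 2*√40036161 ≈ 12655.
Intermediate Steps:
H(s, Q) = -88*Q² + 124*s (H(s, Q) = 4*(31*s + (-22*Q)*Q) = 4*(31*s - 22*Q²) = 4*(-22*Q² + 31*s) = -88*Q² + 124*s)
√(2383096 - H(1015 - 1*890, -1339)) = √(2383096 - (-88*(-1339)² + 124*(1015 - 1*890))) = √(2383096 - (-88*1792921 + 124*(1015 - 890))) = √(2383096 - (-157777048 + 124*125)) = √(2383096 - (-157777048 + 15500)) = √(2383096 - 1*(-157761548)) = √(2383096 + 157761548) = √160144644 = 2*√40036161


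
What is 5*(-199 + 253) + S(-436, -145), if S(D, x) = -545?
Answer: -275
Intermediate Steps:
5*(-199 + 253) + S(-436, -145) = 5*(-199 + 253) - 545 = 5*54 - 545 = 270 - 545 = -275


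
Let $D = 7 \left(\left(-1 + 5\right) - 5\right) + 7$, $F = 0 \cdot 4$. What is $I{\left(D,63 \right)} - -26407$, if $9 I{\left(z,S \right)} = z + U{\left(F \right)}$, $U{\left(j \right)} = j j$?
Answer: $26407$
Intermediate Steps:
$F = 0$
$U{\left(j \right)} = j^{2}$
$D = 0$ ($D = 7 \left(4 - 5\right) + 7 = 7 \left(-1\right) + 7 = -7 + 7 = 0$)
$I{\left(z,S \right)} = \frac{z}{9}$ ($I{\left(z,S \right)} = \frac{z + 0^{2}}{9} = \frac{z + 0}{9} = \frac{z}{9}$)
$I{\left(D,63 \right)} - -26407 = \frac{1}{9} \cdot 0 - -26407 = 0 + 26407 = 26407$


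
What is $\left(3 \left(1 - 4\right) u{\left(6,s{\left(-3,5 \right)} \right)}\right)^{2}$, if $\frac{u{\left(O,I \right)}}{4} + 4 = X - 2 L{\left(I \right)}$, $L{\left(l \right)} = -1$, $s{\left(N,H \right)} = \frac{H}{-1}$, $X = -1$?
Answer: $11664$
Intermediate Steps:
$s{\left(N,H \right)} = - H$ ($s{\left(N,H \right)} = H \left(-1\right) = - H$)
$u{\left(O,I \right)} = -12$ ($u{\left(O,I \right)} = -16 + 4 \left(-1 - -2\right) = -16 + 4 \left(-1 + 2\right) = -16 + 4 \cdot 1 = -16 + 4 = -12$)
$\left(3 \left(1 - 4\right) u{\left(6,s{\left(-3,5 \right)} \right)}\right)^{2} = \left(3 \left(1 - 4\right) \left(-12\right)\right)^{2} = \left(3 \left(-3\right) \left(-12\right)\right)^{2} = \left(\left(-9\right) \left(-12\right)\right)^{2} = 108^{2} = 11664$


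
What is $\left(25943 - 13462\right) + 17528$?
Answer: $30009$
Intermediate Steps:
$\left(25943 - 13462\right) + 17528 = 12481 + 17528 = 30009$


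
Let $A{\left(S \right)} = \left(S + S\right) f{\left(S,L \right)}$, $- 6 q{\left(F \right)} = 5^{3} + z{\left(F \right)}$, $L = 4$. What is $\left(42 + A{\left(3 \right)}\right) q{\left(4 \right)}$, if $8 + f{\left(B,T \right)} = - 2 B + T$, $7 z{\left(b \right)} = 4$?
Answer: $\frac{2637}{7} \approx 376.71$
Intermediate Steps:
$z{\left(b \right)} = \frac{4}{7}$ ($z{\left(b \right)} = \frac{1}{7} \cdot 4 = \frac{4}{7}$)
$f{\left(B,T \right)} = -8 + T - 2 B$ ($f{\left(B,T \right)} = -8 - \left(- T + 2 B\right) = -8 + T - 2 B$)
$q{\left(F \right)} = - \frac{293}{14}$ ($q{\left(F \right)} = - \frac{5^{3} + \frac{4}{7}}{6} = - \frac{125 + \frac{4}{7}}{6} = \left(- \frac{1}{6}\right) \frac{879}{7} = - \frac{293}{14}$)
$A{\left(S \right)} = 2 S \left(-4 - 2 S\right)$ ($A{\left(S \right)} = \left(S + S\right) \left(-8 + 4 - 2 S\right) = 2 S \left(-4 - 2 S\right)$)
$\left(42 + A{\left(3 \right)}\right) q{\left(4 \right)} = \left(42 - 12 \left(2 + 3\right)\right) \left(- \frac{293}{14}\right) = \left(42 - 12 \cdot 5\right) \left(- \frac{293}{14}\right) = \left(42 - 60\right) \left(- \frac{293}{14}\right) = \left(-18\right) \left(- \frac{293}{14}\right) = \frac{2637}{7}$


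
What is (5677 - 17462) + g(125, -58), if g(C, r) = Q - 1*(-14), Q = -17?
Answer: -11788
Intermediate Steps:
g(C, r) = -3 (g(C, r) = -17 - 1*(-14) = -17 + 14 = -3)
(5677 - 17462) + g(125, -58) = (5677 - 17462) - 3 = -11785 - 3 = -11788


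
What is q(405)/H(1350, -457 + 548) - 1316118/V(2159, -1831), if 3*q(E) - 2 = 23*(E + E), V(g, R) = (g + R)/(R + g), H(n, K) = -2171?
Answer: -8571895166/6513 ≈ -1.3161e+6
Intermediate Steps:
V(g, R) = 1 (V(g, R) = (R + g)/(R + g) = 1)
q(E) = ⅔ + 46*E/3 (q(E) = ⅔ + (23*(E + E))/3 = ⅔ + (23*(2*E))/3 = ⅔ + (46*E)/3 = ⅔ + 46*E/3)
q(405)/H(1350, -457 + 548) - 1316118/V(2159, -1831) = (⅔ + (46/3)*405)/(-2171) - 1316118/1 = (⅔ + 6210)*(-1/2171) - 1316118*1 = (18632/3)*(-1/2171) - 1316118 = -18632/6513 - 1316118 = -8571895166/6513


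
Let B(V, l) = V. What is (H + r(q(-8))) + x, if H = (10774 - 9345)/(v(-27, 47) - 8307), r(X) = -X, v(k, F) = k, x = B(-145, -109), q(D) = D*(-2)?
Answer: -1343203/8334 ≈ -161.17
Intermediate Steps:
q(D) = -2*D
x = -145
H = -1429/8334 (H = (10774 - 9345)/(-27 - 8307) = 1429/(-8334) = 1429*(-1/8334) = -1429/8334 ≈ -0.17147)
(H + r(q(-8))) + x = (-1429/8334 - (-2)*(-8)) - 145 = (-1429/8334 - 1*16) - 145 = (-1429/8334 - 16) - 145 = -134773/8334 - 145 = -1343203/8334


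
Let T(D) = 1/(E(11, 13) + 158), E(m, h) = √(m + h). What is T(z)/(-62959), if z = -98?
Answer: -79/785098730 + √6/785098730 ≈ -9.7504e-8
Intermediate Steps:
E(m, h) = √(h + m)
T(D) = 1/(158 + 2*√6) (T(D) = 1/(√(13 + 11) + 158) = 1/(√24 + 158) = 1/(2*√6 + 158) = 1/(158 + 2*√6))
T(z)/(-62959) = (79/12470 - √6/12470)/(-62959) = (79/12470 - √6/12470)*(-1/62959) = -79/785098730 + √6/785098730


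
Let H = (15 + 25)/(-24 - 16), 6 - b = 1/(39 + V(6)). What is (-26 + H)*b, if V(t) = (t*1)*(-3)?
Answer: -1125/7 ≈ -160.71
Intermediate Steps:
V(t) = -3*t (V(t) = t*(-3) = -3*t)
b = 125/21 (b = 6 - 1/(39 - 3*6) = 6 - 1/(39 - 18) = 6 - 1/21 = 125/21 ≈ 5.9524)
H = -1 (H = 40/(-40) = 40*(-1/40) = -1)
(-26 + H)*b = (-26 - 1)*(125/21) = -27*125/21 = -1125/7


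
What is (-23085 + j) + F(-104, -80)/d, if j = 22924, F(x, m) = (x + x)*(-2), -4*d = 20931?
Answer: -3371555/20931 ≈ -161.08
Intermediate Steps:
d = -20931/4 (d = -¼*20931 = -20931/4 ≈ -5232.8)
F(x, m) = -4*x (F(x, m) = (2*x)*(-2) = -4*x)
(-23085 + j) + F(-104, -80)/d = (-23085 + 22924) + (-4*(-104))/(-20931/4) = -161 + 416*(-4/20931) = -161 - 1664/20931 = -3371555/20931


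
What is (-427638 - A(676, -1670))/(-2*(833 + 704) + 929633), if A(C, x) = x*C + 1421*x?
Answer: 1024784/308853 ≈ 3.3180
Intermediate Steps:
A(C, x) = 1421*x + C*x (A(C, x) = C*x + 1421*x = 1421*x + C*x)
(-427638 - A(676, -1670))/(-2*(833 + 704) + 929633) = (-427638 - (-1670)*(1421 + 676))/(-2*(833 + 704) + 929633) = (-427638 - (-1670)*2097)/(-2*1537 + 929633) = (-427638 - 1*(-3501990))/(-3074 + 929633) = (-427638 + 3501990)/926559 = 3074352*(1/926559) = 1024784/308853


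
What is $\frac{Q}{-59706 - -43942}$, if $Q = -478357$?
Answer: $\frac{478357}{15764} \approx 30.345$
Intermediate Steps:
$\frac{Q}{-59706 - -43942} = - \frac{478357}{-59706 - -43942} = - \frac{478357}{-59706 + 43942} = - \frac{478357}{-15764} = \left(-478357\right) \left(- \frac{1}{15764}\right) = \frac{478357}{15764}$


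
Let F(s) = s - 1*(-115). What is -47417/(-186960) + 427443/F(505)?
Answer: 3997207091/5795760 ≈ 689.68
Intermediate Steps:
F(s) = 115 + s (F(s) = s + 115 = 115 + s)
-47417/(-186960) + 427443/F(505) = -47417/(-186960) + 427443/(115 + 505) = -47417*(-1/186960) + 427443/620 = 47417/186960 + 427443*(1/620) = 47417/186960 + 427443/620 = 3997207091/5795760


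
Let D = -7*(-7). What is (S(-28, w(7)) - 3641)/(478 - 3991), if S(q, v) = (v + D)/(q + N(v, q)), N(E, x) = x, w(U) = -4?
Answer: 203941/196728 ≈ 1.0367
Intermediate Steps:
D = 49
S(q, v) = (49 + v)/(2*q) (S(q, v) = (v + 49)/(q + q) = (49 + v)/((2*q)) = (49 + v)*(1/(2*q)) = (49 + v)/(2*q))
(S(-28, w(7)) - 3641)/(478 - 3991) = ((½)*(49 - 4)/(-28) - 3641)/(478 - 3991) = ((½)*(-1/28)*45 - 3641)/(-3513) = (-45/56 - 3641)*(-1/3513) = -203941/56*(-1/3513) = 203941/196728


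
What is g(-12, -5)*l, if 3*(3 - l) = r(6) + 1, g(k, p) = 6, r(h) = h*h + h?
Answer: -68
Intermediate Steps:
r(h) = h + h**2 (r(h) = h**2 + h = h + h**2)
l = -34/3 (l = 3 - (6*(1 + 6) + 1)/3 = 3 - (6*7 + 1)/3 = 3 - (42 + 1)/3 = 3 - 1/3*43 = 3 - 43/3 = -34/3 ≈ -11.333)
g(-12, -5)*l = 6*(-34/3) = -68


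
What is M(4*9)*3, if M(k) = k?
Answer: 108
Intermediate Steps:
M(4*9)*3 = (4*9)*3 = 36*3 = 108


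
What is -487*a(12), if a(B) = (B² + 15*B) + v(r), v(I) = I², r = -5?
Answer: -169963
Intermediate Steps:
a(B) = 25 + B² + 15*B (a(B) = (B² + 15*B) + (-5)² = (B² + 15*B) + 25 = 25 + B² + 15*B)
-487*a(12) = -487*(25 + 12² + 15*12) = -487*(25 + 144 + 180) = -487*349 = -169963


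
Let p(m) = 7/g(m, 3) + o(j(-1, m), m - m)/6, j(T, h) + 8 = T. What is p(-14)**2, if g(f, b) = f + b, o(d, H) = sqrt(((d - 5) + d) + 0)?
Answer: (-42 + 11*I*sqrt(23))**2/4356 ≈ -0.23393 - 1.0173*I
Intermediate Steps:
j(T, h) = -8 + T
o(d, H) = sqrt(-5 + 2*d) (o(d, H) = sqrt(((-5 + d) + d) + 0) = sqrt((-5 + 2*d) + 0) = sqrt(-5 + 2*d))
g(f, b) = b + f
p(m) = 7/(3 + m) + I*sqrt(23)/6 (p(m) = 7/(3 + m) + sqrt(-5 + 2*(-8 - 1))/6 = 7/(3 + m) + sqrt(-5 + 2*(-9))*(1/6) = 7/(3 + m) + sqrt(-5 - 18)*(1/6) = 7/(3 + m) + sqrt(-23)*(1/6) = 7/(3 + m) + (I*sqrt(23))*(1/6) = 7/(3 + m) + I*sqrt(23)/6)
p(-14)**2 = ((42 + I*sqrt(23)*(3 - 14))/(6*(3 - 14)))**2 = ((1/6)*(42 + I*sqrt(23)*(-11))/(-11))**2 = ((1/6)*(-1/11)*(42 - 11*I*sqrt(23)))**2 = (-7/11 + I*sqrt(23)/6)**2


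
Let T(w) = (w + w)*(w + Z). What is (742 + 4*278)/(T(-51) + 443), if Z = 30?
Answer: 1854/2585 ≈ 0.71721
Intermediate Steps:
T(w) = 2*w*(30 + w) (T(w) = (w + w)*(w + 30) = (2*w)*(30 + w) = 2*w*(30 + w))
(742 + 4*278)/(T(-51) + 443) = (742 + 4*278)/(2*(-51)*(30 - 51) + 443) = (742 + 1112)/(2*(-51)*(-21) + 443) = 1854/(2142 + 443) = 1854/2585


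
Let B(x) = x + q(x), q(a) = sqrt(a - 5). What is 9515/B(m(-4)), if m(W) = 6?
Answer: 9515/7 ≈ 1359.3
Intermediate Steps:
q(a) = sqrt(-5 + a)
B(x) = x + sqrt(-5 + x)
9515/B(m(-4)) = 9515/(6 + sqrt(-5 + 6)) = 9515/(6 + sqrt(1)) = 9515/(6 + 1) = 9515/7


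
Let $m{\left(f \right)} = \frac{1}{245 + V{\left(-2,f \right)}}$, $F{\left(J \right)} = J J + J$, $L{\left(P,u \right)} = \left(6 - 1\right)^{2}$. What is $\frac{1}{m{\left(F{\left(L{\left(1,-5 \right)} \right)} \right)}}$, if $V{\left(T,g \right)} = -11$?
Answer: $234$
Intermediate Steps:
$L{\left(P,u \right)} = 25$ ($L{\left(P,u \right)} = 5^{2} = 25$)
$F{\left(J \right)} = J + J^{2}$ ($F{\left(J \right)} = J^{2} + J = J + J^{2}$)
$m{\left(f \right)} = \frac{1}{234}$ ($m{\left(f \right)} = \frac{1}{245 - 11} = \frac{1}{234}$)
$\frac{1}{m{\left(F{\left(L{\left(1,-5 \right)} \right)} \right)}} = \frac{1}{\frac{1}{234}} = 234$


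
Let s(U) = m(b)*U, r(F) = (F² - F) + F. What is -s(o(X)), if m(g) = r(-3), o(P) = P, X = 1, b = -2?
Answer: -9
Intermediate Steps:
r(F) = F²
m(g) = 9 (m(g) = (-3)² = 9)
s(U) = 9*U
-s(o(X)) = -9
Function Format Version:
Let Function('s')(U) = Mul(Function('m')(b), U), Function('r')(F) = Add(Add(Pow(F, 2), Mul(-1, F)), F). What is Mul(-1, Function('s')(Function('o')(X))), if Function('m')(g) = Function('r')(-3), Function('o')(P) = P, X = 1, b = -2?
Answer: -9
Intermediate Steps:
Function('r')(F) = Pow(F, 2)
Function('m')(g) = 9 (Function('m')(g) = Pow(-3, 2) = 9)
Function('s')(U) = Mul(9, U)
Mul(-1, Function('s')(Function('o')(X))) = Mul(-1, Mul(9, 1)) = Mul(-1, 9) = -9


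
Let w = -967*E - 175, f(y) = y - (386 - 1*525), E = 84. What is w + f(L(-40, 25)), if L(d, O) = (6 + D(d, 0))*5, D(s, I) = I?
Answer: -81234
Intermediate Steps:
L(d, O) = 30 (L(d, O) = (6 + 0)*5 = 6*5 = 30)
f(y) = 139 + y (f(y) = y - (386 - 525) = y - 1*(-139) = y + 139 = 139 + y)
w = -81403 (w = -967*84 - 175 = -81228 - 175 = -81403)
w + f(L(-40, 25)) = -81403 + (139 + 30) = -81403 + 169 = -81234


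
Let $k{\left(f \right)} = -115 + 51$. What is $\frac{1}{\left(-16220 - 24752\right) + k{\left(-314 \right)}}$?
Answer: $- \frac{1}{41036} \approx -2.4369 \cdot 10^{-5}$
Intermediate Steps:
$k{\left(f \right)} = -64$
$\frac{1}{\left(-16220 - 24752\right) + k{\left(-314 \right)}} = \frac{1}{\left(-16220 - 24752\right) - 64} = \frac{1}{-40972 - 64} = \frac{1}{-41036} = - \frac{1}{41036}$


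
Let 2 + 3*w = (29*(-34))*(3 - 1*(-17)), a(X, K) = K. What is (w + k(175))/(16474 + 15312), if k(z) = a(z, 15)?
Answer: -6559/31786 ≈ -0.20635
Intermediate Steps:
k(z) = 15
w = -6574 (w = -2/3 + ((29*(-34))*(3 - 1*(-17)))/3 = -2/3 + (-986*(3 + 17))/3 = -2/3 + (-986*20)/3 = -2/3 + (1/3)*(-19720) = -2/3 - 19720/3 = -6574)
(w + k(175))/(16474 + 15312) = (-6574 + 15)/(16474 + 15312) = -6559/31786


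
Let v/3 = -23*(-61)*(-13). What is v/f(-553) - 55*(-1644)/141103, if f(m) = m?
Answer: 7770735111/78029959 ≈ 99.587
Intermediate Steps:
v = -54717 (v = 3*(-23*(-61)*(-13)) = 3*(1403*(-13)) = 3*(-18239) = -54717)
v/f(-553) - 55*(-1644)/141103 = -54717/(-553) - 55*(-1644)/141103 = -54717*(-1/553) + 90420*(1/141103) = 54717/553 + 90420/141103 = 7770735111/78029959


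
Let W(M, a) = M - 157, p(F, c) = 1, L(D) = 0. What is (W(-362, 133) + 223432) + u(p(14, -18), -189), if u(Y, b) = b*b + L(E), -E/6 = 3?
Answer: 258634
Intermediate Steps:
E = -18 (E = -6*3 = -18)
W(M, a) = -157 + M
u(Y, b) = b**2 (u(Y, b) = b*b + 0 = b**2 + 0 = b**2)
(W(-362, 133) + 223432) + u(p(14, -18), -189) = ((-157 - 362) + 223432) + (-189)**2 = (-519 + 223432) + 35721 = 222913 + 35721 = 258634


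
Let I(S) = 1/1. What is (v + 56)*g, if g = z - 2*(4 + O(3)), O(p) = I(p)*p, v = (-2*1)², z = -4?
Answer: -1080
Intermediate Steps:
v = 4 (v = (-2)² = 4)
I(S) = 1
O(p) = p (O(p) = 1*p = p)
g = -18 (g = -4 - 2*(4 + 3) = -4 - 2*7 = -4 - 14 = -18)
(v + 56)*g = (4 + 56)*(-18) = 60*(-18) = -1080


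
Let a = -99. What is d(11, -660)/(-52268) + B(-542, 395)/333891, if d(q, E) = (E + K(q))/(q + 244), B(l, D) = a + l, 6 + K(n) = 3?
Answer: -163178357/87259073940 ≈ -0.0018700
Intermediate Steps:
K(n) = -3 (K(n) = -6 + 3 = -3)
B(l, D) = -99 + l
d(q, E) = (-3 + E)/(244 + q) (d(q, E) = (E - 3)/(q + 244) = (-3 + E)/(244 + q))
d(11, -660)/(-52268) + B(-542, 395)/333891 = ((-3 - 660)/(244 + 11))/(-52268) + (-99 - 542)/333891 = (-663/255)*(-1/52268) - 641*1/333891 = ((1/255)*(-663))*(-1/52268) - 641/333891 = -13/5*(-1/52268) - 641/333891 = 13/261340 - 641/333891 = -163178357/87259073940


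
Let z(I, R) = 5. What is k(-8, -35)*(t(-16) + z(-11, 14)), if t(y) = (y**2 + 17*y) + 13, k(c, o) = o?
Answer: -70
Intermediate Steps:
t(y) = 13 + y**2 + 17*y
k(-8, -35)*(t(-16) + z(-11, 14)) = -35*((13 + (-16)**2 + 17*(-16)) + 5) = -35*((13 + 256 - 272) + 5) = -35*(-3 + 5) = -35*2 = -70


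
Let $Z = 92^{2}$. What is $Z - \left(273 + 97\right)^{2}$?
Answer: $-128436$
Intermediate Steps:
$Z = 8464$
$Z - \left(273 + 97\right)^{2} = 8464 - \left(273 + 97\right)^{2} = 8464 - 370^{2} = 8464 - 136900 = -128436$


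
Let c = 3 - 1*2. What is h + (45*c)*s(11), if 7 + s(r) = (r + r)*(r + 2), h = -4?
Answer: 12551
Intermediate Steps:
s(r) = -7 + 2*r*(2 + r) (s(r) = -7 + (r + r)*(r + 2) = -7 + (2*r)*(2 + r) = -7 + 2*r*(2 + r))
c = 1 (c = 3 - 2 = 1)
h + (45*c)*s(11) = -4 + (45*1)*(-7 + 2*11² + 4*11) = -4 + 45*(-7 + 2*121 + 44) = -4 + 45*(-7 + 242 + 44) = -4 + 45*279 = -4 + 12555 = 12551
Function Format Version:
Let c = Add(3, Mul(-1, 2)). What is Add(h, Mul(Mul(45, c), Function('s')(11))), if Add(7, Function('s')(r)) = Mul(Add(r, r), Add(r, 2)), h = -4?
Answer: 12551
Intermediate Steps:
Function('s')(r) = Add(-7, Mul(2, r, Add(2, r))) (Function('s')(r) = Add(-7, Mul(Add(r, r), Add(r, 2))) = Add(-7, Mul(Mul(2, r), Add(2, r))) = Add(-7, Mul(2, r, Add(2, r))))
c = 1 (c = Add(3, -2) = 1)
Add(h, Mul(Mul(45, c), Function('s')(11))) = Add(-4, Mul(Mul(45, 1), Add(-7, Mul(2, Pow(11, 2)), Mul(4, 11)))) = Add(-4, Mul(45, Add(-7, Mul(2, 121), 44))) = Add(-4, Mul(45, Add(-7, 242, 44))) = Add(-4, Mul(45, 279)) = Add(-4, 12555) = 12551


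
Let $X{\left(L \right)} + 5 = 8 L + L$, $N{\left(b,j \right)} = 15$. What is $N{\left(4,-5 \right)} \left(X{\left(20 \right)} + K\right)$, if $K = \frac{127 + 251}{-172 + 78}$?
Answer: $\frac{120540}{47} \approx 2564.7$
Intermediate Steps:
$X{\left(L \right)} = -5 + 9 L$ ($X{\left(L \right)} = -5 + \left(8 L + L\right) = -5 + 9 L$)
$K = - \frac{189}{47}$ ($K = \frac{378}{-94} = 378 \left(- \frac{1}{94}\right) = - \frac{189}{47} \approx -4.0213$)
$N{\left(4,-5 \right)} \left(X{\left(20 \right)} + K\right) = 15 \left(\left(-5 + 9 \cdot 20\right) - \frac{189}{47}\right) = 15 \left(\left(-5 + 180\right) - \frac{189}{47}\right) = 15 \left(175 - \frac{189}{47}\right) = 15 \cdot \frac{8036}{47} = \frac{120540}{47}$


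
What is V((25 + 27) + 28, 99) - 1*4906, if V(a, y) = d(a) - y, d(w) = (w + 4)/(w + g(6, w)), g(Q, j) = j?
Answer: -200179/40 ≈ -5004.5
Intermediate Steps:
d(w) = (4 + w)/(2*w) (d(w) = (w + 4)/(w + w) = (4 + w)/((2*w)) = (4 + w)*(1/(2*w)) = (4 + w)/(2*w))
V(a, y) = -y + (4 + a)/(2*a) (V(a, y) = (4 + a)/(2*a) - y = -y + (4 + a)/(2*a))
V((25 + 27) + 28, 99) - 1*4906 = (½ - 1*99 + 2/((25 + 27) + 28)) - 1*4906 = (½ - 99 + 2/(52 + 28)) - 4906 = (½ - 99 + 2/80) - 4906 = (½ - 99 + 2*(1/80)) - 4906 = (½ - 99 + 1/40) - 4906 = -3939/40 - 4906 = -200179/40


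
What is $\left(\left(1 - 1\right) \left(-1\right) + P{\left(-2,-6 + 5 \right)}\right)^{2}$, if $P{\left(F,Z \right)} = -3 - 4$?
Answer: $49$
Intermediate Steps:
$P{\left(F,Z \right)} = -7$
$\left(\left(1 - 1\right) \left(-1\right) + P{\left(-2,-6 + 5 \right)}\right)^{2} = \left(\left(1 - 1\right) \left(-1\right) - 7\right)^{2} = \left(0 \left(-1\right) - 7\right)^{2} = \left(0 - 7\right)^{2} = \left(-7\right)^{2} = 49$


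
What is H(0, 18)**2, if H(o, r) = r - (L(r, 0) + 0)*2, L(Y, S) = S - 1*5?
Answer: 784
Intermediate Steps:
L(Y, S) = -5 + S (L(Y, S) = S - 5 = -5 + S)
H(o, r) = 10 + r (H(o, r) = r - ((-5 + 0) + 0)*2 = r - (-5 + 0)*2 = r - (-5)*2 = r - 1*(-10) = r + 10 = 10 + r)
H(0, 18)**2 = (10 + 18)**2 = 28**2 = 784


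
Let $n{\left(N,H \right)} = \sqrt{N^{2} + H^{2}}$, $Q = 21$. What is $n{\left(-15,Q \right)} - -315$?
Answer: $315 + 3 \sqrt{74} \approx 340.81$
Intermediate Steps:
$n{\left(N,H \right)} = \sqrt{H^{2} + N^{2}}$
$n{\left(-15,Q \right)} - -315 = \sqrt{21^{2} + \left(-15\right)^{2}} - -315 = \sqrt{441 + 225} + 315 = \sqrt{666} + 315 = 3 \sqrt{74} + 315 = 315 + 3 \sqrt{74}$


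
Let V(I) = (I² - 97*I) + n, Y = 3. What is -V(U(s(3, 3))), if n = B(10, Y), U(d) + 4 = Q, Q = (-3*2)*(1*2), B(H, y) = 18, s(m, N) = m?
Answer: -1826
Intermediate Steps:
Q = -12 (Q = -6*2 = -12)
U(d) = -16 (U(d) = -4 - 12 = -16)
n = 18
V(I) = 18 + I² - 97*I (V(I) = (I² - 97*I) + 18 = 18 + I² - 97*I)
-V(U(s(3, 3))) = -(18 + (-16)² - 97*(-16)) = -(18 + 256 + 1552) = -1*1826 = -1826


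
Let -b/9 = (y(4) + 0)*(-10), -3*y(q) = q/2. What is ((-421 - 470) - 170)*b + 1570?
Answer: 65230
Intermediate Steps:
y(q) = -q/6 (y(q) = -q/(3*2) = -q/6)
b = -60 (b = -9*(-⅙*4 + 0)*(-10) = -9*(-⅔ + 0)*(-10) = -(-6)*(-10) = -9*20/3 = -60)
((-421 - 470) - 170)*b + 1570 = ((-421 - 470) - 170)*(-60) + 1570 = (-891 - 170)*(-60) + 1570 = -1061*(-60) + 1570 = 63660 + 1570 = 65230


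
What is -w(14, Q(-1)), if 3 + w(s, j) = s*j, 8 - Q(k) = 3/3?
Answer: -95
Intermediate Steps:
Q(k) = 7 (Q(k) = 8 - 3/3 = 8 - 1*1 = 8 - 1 = 7)
w(s, j) = -3 + j*s (w(s, j) = -3 + s*j = -3 + j*s)
-w(14, Q(-1)) = -(-3 + 7*14) = -(-3 + 98) = -1*95 = -95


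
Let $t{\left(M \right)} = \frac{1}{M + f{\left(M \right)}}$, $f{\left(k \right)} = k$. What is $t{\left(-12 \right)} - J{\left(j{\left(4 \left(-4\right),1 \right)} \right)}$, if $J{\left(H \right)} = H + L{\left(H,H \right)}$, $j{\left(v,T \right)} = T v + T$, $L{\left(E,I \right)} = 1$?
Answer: $\frac{335}{24} \approx 13.958$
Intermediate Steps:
$j{\left(v,T \right)} = T + T v$
$t{\left(M \right)} = \frac{1}{2 M}$ ($t{\left(M \right)} = \frac{1}{M + M} = \frac{1}{2 M}$)
$J{\left(H \right)} = 1 + H$ ($J{\left(H \right)} = H + 1 = 1 + H$)
$t{\left(-12 \right)} - J{\left(j{\left(4 \left(-4\right),1 \right)} \right)} = \frac{1}{2 \left(-12\right)} - \left(1 + 1 \left(1 + 4 \left(-4\right)\right)\right) = \frac{1}{2} \left(- \frac{1}{12}\right) - \left(1 + 1 \left(1 - 16\right)\right) = - \frac{1}{24} - \left(1 + 1 \left(-15\right)\right) = - \frac{1}{24} - \left(1 - 15\right) = - \frac{1}{24} - -14 = - \frac{1}{24} + 14 = \frac{335}{24}$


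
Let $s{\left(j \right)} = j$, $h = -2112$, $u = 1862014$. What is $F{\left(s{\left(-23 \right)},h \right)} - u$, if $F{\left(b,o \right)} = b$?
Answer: $-1862037$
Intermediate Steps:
$F{\left(s{\left(-23 \right)},h \right)} - u = -23 - 1862014 = -1862037$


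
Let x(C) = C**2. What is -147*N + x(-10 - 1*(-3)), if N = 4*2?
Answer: -1127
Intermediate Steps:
N = 8
-147*N + x(-10 - 1*(-3)) = -147*8 + (-10 - 1*(-3))**2 = -1176 + (-10 + 3)**2 = -1176 + (-7)**2 = -1176 + 49 = -1127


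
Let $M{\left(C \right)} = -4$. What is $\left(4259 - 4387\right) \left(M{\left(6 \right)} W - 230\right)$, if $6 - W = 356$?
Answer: $-149760$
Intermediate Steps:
$W = -350$ ($W = 6 - 356 = -350$)
$\left(4259 - 4387\right) \left(M{\left(6 \right)} W - 230\right) = \left(4259 - 4387\right) \left(\left(-4\right) \left(-350\right) - 230\right) = - 128 \left(1400 - 230\right) = \left(-128\right) 1170 = -149760$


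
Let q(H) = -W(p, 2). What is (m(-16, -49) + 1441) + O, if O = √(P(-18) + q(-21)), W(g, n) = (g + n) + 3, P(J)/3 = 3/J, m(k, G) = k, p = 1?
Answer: 1425 + I*√26/2 ≈ 1425.0 + 2.5495*I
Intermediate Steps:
P(J) = 9/J (P(J) = 3*(3/J) = 9/J)
W(g, n) = 3 + g + n
q(H) = -6 (q(H) = -(3 + 1 + 2) = -1*6 = -6)
O = I*√26/2 (O = √(9/(-18) - 6) = √(9*(-1/18) - 6) = √(-½ - 6) = √(-13/2) = I*√26/2 ≈ 2.5495*I)
(m(-16, -49) + 1441) + O = (-16 + 1441) + I*√26/2 = 1425 + I*√26/2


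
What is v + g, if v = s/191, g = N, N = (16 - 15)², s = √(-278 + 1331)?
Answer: 1 + 9*√13/191 ≈ 1.1699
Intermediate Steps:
s = 9*√13 (s = √1053 = 9*√13 ≈ 32.450)
N = 1 (N = 1² = 1)
g = 1
v = 9*√13/191 (v = (9*√13)/191 = (9*√13)*(1/191) = 9*√13/191 ≈ 0.16990)
v + g = 9*√13/191 + 1 = 1 + 9*√13/191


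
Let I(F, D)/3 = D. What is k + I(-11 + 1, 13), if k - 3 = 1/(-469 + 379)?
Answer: 3779/90 ≈ 41.989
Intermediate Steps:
I(F, D) = 3*D
k = 269/90 (k = 3 + 1/(-469 + 379) = 3 + 1/(-90) = 3 - 1/90 = 269/90 ≈ 2.9889)
k + I(-11 + 1, 13) = 269/90 + 3*13 = 269/90 + 39 = 3779/90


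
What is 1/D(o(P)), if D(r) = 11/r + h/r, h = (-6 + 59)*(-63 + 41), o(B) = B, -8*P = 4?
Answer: 1/2310 ≈ 0.00043290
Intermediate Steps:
P = -1/2 (P = -1/8*4 = -1/2 ≈ -0.50000)
h = -1166 (h = 53*(-22) = -1166)
D(r) = -1155/r (D(r) = 11/r - 1166/r = -1155/r)
1/D(o(P)) = 1/(-1155/(-1/2)) = 1/(-1155*(-2)) = 1/2310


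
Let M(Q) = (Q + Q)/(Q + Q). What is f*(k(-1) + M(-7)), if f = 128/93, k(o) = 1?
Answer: 256/93 ≈ 2.7527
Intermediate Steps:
f = 128/93 (f = 128*(1/93) = 128/93 ≈ 1.3763)
M(Q) = 1 (M(Q) = (2*Q)/((2*Q)) = (2*Q)*(1/(2*Q)) = 1)
f*(k(-1) + M(-7)) = 128*(1 + 1)/93 = (128/93)*2 = 256/93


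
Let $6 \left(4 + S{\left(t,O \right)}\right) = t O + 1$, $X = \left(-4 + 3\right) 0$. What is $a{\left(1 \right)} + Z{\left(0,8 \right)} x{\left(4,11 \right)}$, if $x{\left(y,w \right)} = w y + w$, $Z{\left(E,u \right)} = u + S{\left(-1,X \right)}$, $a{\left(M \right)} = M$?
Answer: $\frac{1381}{6} \approx 230.17$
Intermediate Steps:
$X = 0$ ($X = \left(-1\right) 0 = 0$)
$S{\left(t,O \right)} = - \frac{23}{6} + \frac{O t}{6}$ ($S{\left(t,O \right)} = -4 + \frac{t O + 1}{6} = -4 + \frac{O t + 1}{6} = -4 + \frac{1 + O t}{6} = -4 + \left(\frac{1}{6} + \frac{O t}{6}\right) = - \frac{23}{6} + \frac{O t}{6}$)
$Z{\left(E,u \right)} = - \frac{23}{6} + u$ ($Z{\left(E,u \right)} = u - \left(\frac{23}{6} + 0 \left(-1\right)\right) = u + \left(- \frac{23}{6} + 0\right) = u - \frac{23}{6} = - \frac{23}{6} + u$)
$x{\left(y,w \right)} = w + w y$
$a{\left(1 \right)} + Z{\left(0,8 \right)} x{\left(4,11 \right)} = 1 + \left(- \frac{23}{6} + 8\right) 11 \left(1 + 4\right) = 1 + \frac{25 \cdot 11 \cdot 5}{6} = 1 + \frac{25}{6} \cdot 55 = 1 + \frac{1375}{6} = \frac{1381}{6}$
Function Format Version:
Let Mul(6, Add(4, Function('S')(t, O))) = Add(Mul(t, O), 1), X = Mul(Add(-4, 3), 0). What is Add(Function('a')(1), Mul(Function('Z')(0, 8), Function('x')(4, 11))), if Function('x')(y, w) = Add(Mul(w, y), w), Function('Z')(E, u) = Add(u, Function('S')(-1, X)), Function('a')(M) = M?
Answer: Rational(1381, 6) ≈ 230.17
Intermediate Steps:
X = 0 (X = Mul(-1, 0) = 0)
Function('S')(t, O) = Add(Rational(-23, 6), Mul(Rational(1, 6), O, t)) (Function('S')(t, O) = Add(-4, Mul(Rational(1, 6), Add(Mul(t, O), 1))) = Add(-4, Mul(Rational(1, 6), Add(Mul(O, t), 1))) = Add(-4, Mul(Rational(1, 6), Add(1, Mul(O, t)))) = Add(-4, Add(Rational(1, 6), Mul(Rational(1, 6), O, t))) = Add(Rational(-23, 6), Mul(Rational(1, 6), O, t)))
Function('Z')(E, u) = Add(Rational(-23, 6), u) (Function('Z')(E, u) = Add(u, Add(Rational(-23, 6), Mul(Rational(1, 6), 0, -1))) = Add(u, Add(Rational(-23, 6), 0)) = Add(u, Rational(-23, 6)) = Add(Rational(-23, 6), u))
Function('x')(y, w) = Add(w, Mul(w, y))
Add(Function('a')(1), Mul(Function('Z')(0, 8), Function('x')(4, 11))) = Add(1, Mul(Add(Rational(-23, 6), 8), Mul(11, Add(1, 4)))) = Add(1, Mul(Rational(25, 6), Mul(11, 5))) = Add(1, Mul(Rational(25, 6), 55)) = Add(1, Rational(1375, 6)) = Rational(1381, 6)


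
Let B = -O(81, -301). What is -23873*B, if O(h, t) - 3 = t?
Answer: -7114154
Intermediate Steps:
O(h, t) = 3 + t
B = 298 (B = -(3 - 301) = -1*(-298) = 298)
-23873*B = -23873/(1/298) = -23873/1/298 = -23873*298 = -7114154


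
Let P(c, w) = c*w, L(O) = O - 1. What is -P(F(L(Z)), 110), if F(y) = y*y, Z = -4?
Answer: -2750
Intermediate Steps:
L(O) = -1 + O
F(y) = y²
-P(F(L(Z)), 110) = -(-1 - 4)²*110 = -(-5)²*110 = -25*110 = -1*2750 = -2750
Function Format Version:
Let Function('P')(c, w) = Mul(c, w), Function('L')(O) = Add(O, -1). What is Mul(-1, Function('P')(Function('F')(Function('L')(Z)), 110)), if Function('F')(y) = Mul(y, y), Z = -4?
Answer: -2750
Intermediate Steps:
Function('L')(O) = Add(-1, O)
Function('F')(y) = Pow(y, 2)
Mul(-1, Function('P')(Function('F')(Function('L')(Z)), 110)) = Mul(-1, Mul(Pow(Add(-1, -4), 2), 110)) = Mul(-1, Mul(Pow(-5, 2), 110)) = Mul(-1, Mul(25, 110)) = Mul(-1, 2750) = -2750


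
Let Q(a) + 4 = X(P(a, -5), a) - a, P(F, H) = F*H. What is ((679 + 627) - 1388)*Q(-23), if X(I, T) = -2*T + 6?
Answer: -5822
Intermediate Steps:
X(I, T) = 6 - 2*T
Q(a) = 2 - 3*a (Q(a) = -4 + ((6 - 2*a) - a) = -4 + (6 - 3*a) = 2 - 3*a)
((679 + 627) - 1388)*Q(-23) = ((679 + 627) - 1388)*(2 - 3*(-23)) = (1306 - 1388)*(2 + 69) = -82*71 = -5822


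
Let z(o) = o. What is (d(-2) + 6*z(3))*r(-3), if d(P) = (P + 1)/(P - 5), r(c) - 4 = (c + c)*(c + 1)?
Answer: 2032/7 ≈ 290.29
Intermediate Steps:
r(c) = 4 + 2*c*(1 + c) (r(c) = 4 + (c + c)*(c + 1) = 4 + (2*c)*(1 + c) = 4 + 2*c*(1 + c))
d(P) = (1 + P)/(-5 + P)
(d(-2) + 6*z(3))*r(-3) = ((1 - 2)/(-5 - 2) + 6*3)*(4 + 2*(-3) + 2*(-3)²) = (-1/(-7) + 18)*(4 - 6 + 2*9) = (-⅐*(-1) + 18)*(4 - 6 + 18) = (⅐ + 18)*16 = (127/7)*16 = 2032/7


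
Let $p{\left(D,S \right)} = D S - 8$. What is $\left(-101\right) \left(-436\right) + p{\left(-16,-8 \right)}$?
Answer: $44156$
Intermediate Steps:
$p{\left(D,S \right)} = -8 + D S$
$\left(-101\right) \left(-436\right) + p{\left(-16,-8 \right)} = \left(-101\right) \left(-436\right) - -120 = 44036 + \left(-8 + 128\right) = 44036 + 120 = 44156$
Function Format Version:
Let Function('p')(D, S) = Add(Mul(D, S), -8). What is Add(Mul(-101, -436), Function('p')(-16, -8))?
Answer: 44156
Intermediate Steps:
Function('p')(D, S) = Add(-8, Mul(D, S))
Add(Mul(-101, -436), Function('p')(-16, -8)) = Add(Mul(-101, -436), Add(-8, Mul(-16, -8))) = Add(44036, Add(-8, 128)) = Add(44036, 120) = 44156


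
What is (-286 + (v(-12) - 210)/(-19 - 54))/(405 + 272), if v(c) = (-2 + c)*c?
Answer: -20836/49421 ≈ -0.42160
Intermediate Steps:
v(c) = c*(-2 + c)
(-286 + (v(-12) - 210)/(-19 - 54))/(405 + 272) = (-286 + (-12*(-2 - 12) - 210)/(-19 - 54))/(405 + 272) = (-286 + (-12*(-14) - 210)/(-73))/677 = (-286 + (168 - 210)*(-1/73))*(1/677) = (-286 - 42*(-1/73))*(1/677) = (-286 + 42/73)*(1/677) = -20836/73*1/677 = -20836/49421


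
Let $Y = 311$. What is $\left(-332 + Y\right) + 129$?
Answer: $108$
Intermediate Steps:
$\left(-332 + Y\right) + 129 = \left(-332 + 311\right) + 129 = -21 + 129 = 108$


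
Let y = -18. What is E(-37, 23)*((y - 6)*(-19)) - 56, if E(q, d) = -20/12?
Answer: -816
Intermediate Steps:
E(q, d) = -5/3 (E(q, d) = -20*1/12 = -5/3)
E(-37, 23)*((y - 6)*(-19)) - 56 = -5*(-18 - 6)*(-19)/3 - 56 = -(-40)*(-19) - 56 = -5/3*456 - 56 = -760 - 56 = -816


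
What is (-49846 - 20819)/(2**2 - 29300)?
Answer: 70665/29296 ≈ 2.4121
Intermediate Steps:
(-49846 - 20819)/(2**2 - 29300) = -70665/(4 - 29300) = -70665/(-29296) = -70665*(-1/29296) = 70665/29296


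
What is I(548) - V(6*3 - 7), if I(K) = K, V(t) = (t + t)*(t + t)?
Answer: 64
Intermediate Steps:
V(t) = 4*t² (V(t) = (2*t)*(2*t) = 4*t²)
I(548) - V(6*3 - 7) = 548 - 4*(6*3 - 7)² = 548 - 4*(18 - 7)² = 548 - 4*11² = 548 - 4*121 = 548 - 1*484 = 548 - 484 = 64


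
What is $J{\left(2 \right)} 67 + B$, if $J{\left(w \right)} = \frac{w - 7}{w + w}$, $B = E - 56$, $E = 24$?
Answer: $- \frac{463}{4} \approx -115.75$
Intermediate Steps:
$B = -32$ ($B = 24 - 56 = -32$)
$J{\left(w \right)} = \frac{-7 + w}{2 w}$
$J{\left(2 \right)} 67 + B = \frac{-7 + 2}{2 \cdot 2} \cdot 67 - 32 = \frac{1}{2} \cdot \frac{1}{2} \left(-5\right) 67 - 32 = \left(- \frac{5}{4}\right) 67 - 32 = - \frac{335}{4} - 32 = - \frac{463}{4}$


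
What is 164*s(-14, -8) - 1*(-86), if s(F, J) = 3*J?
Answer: -3850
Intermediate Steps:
164*s(-14, -8) - 1*(-86) = 164*(3*(-8)) - 1*(-86) = 164*(-24) + 86 = -3936 + 86 = -3850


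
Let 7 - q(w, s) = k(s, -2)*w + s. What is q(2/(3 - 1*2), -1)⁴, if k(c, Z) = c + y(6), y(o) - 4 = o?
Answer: 10000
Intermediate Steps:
y(o) = 4 + o
k(c, Z) = 10 + c (k(c, Z) = c + (4 + 6) = c + 10 = 10 + c)
q(w, s) = 7 - s - w*(10 + s) (q(w, s) = 7 - ((10 + s)*w + s) = 7 - (w*(10 + s) + s) = 7 - (s + w*(10 + s)) = 7 + (-s - w*(10 + s)) = 7 - s - w*(10 + s))
q(2/(3 - 1*2), -1)⁴ = (7 - 1*(-1) - 2/(3 - 1*2)*(10 - 1))⁴ = (7 + 1 - 1*2/(3 - 2)*9)⁴ = (7 + 1 - 1*2/1*9)⁴ = (7 + 1 - 1*2*1*9)⁴ = (7 + 1 - 1*2*9)⁴ = (7 + 1 - 18)⁴ = (-10)⁴ = 10000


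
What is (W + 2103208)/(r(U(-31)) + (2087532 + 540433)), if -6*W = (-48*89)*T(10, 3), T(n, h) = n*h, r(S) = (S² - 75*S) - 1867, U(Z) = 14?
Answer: 531142/656311 ≈ 0.80928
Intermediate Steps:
r(S) = -1867 + S² - 75*S
T(n, h) = h*n
W = 21360 (W = -(-48*89)*3*10/6 = -(-712)*30 = -⅙*(-128160) = 21360)
(W + 2103208)/(r(U(-31)) + (2087532 + 540433)) = (21360 + 2103208)/((-1867 + 14² - 75*14) + (2087532 + 540433)) = 2124568/((-1867 + 196 - 1050) + 2627965) = 2124568/(-2721 + 2627965) = 2124568/2625244 = 2124568*(1/2625244) = 531142/656311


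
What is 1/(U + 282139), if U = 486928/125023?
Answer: 125023/35274351125 ≈ 3.5443e-6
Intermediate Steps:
U = 486928/125023 (U = 486928*(1/125023) = 486928/125023 ≈ 3.8947)
1/(U + 282139) = 1/(486928/125023 + 282139) = 1/(35274351125/125023) = 125023/35274351125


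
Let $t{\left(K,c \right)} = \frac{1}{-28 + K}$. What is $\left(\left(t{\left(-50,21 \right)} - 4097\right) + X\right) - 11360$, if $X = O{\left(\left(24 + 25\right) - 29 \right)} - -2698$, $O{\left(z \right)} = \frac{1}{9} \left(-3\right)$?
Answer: $- \frac{331743}{26} \approx -12759.0$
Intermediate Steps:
$O{\left(z \right)} = - \frac{1}{3}$ ($O{\left(z \right)} = \frac{1}{9} \left(-3\right) = - \frac{1}{3}$)
$X = \frac{8093}{3}$ ($X = - \frac{1}{3} - -2698 = - \frac{1}{3} + 2698 = \frac{8093}{3} \approx 2697.7$)
$\left(\left(t{\left(-50,21 \right)} - 4097\right) + X\right) - 11360 = \left(\left(\frac{1}{-28 - 50} - 4097\right) + \frac{8093}{3}\right) - 11360 = \left(\left(\frac{1}{-78} - 4097\right) + \frac{8093}{3}\right) - 11360 = \left(\left(- \frac{1}{78} - 4097\right) + \frac{8093}{3}\right) - 11360 = \left(- \frac{319567}{78} + \frac{8093}{3}\right) - 11360 = - \frac{36383}{26} - 11360 = - \frac{331743}{26}$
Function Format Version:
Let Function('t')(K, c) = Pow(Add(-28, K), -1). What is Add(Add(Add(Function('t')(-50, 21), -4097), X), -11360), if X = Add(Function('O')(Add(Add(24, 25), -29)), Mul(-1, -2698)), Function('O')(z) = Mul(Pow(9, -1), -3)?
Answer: Rational(-331743, 26) ≈ -12759.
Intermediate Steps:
Function('O')(z) = Rational(-1, 3) (Function('O')(z) = Mul(Rational(1, 9), -3) = Rational(-1, 3))
X = Rational(8093, 3) (X = Add(Rational(-1, 3), Mul(-1, -2698)) = Add(Rational(-1, 3), 2698) = Rational(8093, 3) ≈ 2697.7)
Add(Add(Add(Function('t')(-50, 21), -4097), X), -11360) = Add(Add(Add(Pow(Add(-28, -50), -1), -4097), Rational(8093, 3)), -11360) = Add(Add(Add(Pow(-78, -1), -4097), Rational(8093, 3)), -11360) = Add(Add(Add(Rational(-1, 78), -4097), Rational(8093, 3)), -11360) = Add(Add(Rational(-319567, 78), Rational(8093, 3)), -11360) = Add(Rational(-36383, 26), -11360) = Rational(-331743, 26)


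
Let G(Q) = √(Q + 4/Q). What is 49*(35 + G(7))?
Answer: 1715 + 7*√371 ≈ 1849.8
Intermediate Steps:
49*(35 + G(7)) = 49*(35 + √(7 + 4/7)) = 49*(35 + √(53/7)) = 49*(35 + √371/7) = 1715 + 7*√371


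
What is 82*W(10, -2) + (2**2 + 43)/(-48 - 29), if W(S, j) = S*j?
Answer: -126327/77 ≈ -1640.6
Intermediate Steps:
82*W(10, -2) + (2**2 + 43)/(-48 - 29) = 82*(10*(-2)) + (2**2 + 43)/(-48 - 29) = 82*(-20) + (4 + 43)/(-77) = -1640 + 47*(-1/77) = -1640 - 47/77 = -126327/77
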